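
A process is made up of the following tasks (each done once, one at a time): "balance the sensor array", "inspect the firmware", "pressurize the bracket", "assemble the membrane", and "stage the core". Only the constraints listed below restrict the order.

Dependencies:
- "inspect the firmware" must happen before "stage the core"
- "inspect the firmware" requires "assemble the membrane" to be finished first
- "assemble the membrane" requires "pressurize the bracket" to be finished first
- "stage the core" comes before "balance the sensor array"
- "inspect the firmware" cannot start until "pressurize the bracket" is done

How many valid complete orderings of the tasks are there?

"pressurize the bracket" is the only task with nothing required before it, so every ordering starts there.
Continuing from there, at each step only one task has all its prerequisites placed, so the ordering is fully determined — there is exactly 1.

1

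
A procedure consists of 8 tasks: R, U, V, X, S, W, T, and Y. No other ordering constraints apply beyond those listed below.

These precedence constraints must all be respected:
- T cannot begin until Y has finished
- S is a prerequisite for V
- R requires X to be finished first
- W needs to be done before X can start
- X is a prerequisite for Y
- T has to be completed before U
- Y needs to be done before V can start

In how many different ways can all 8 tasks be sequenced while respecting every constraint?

84

The tasks with no prerequisites are S, W; any of them can be placed first.
Systematically extending each partial ordering one task at a time and counting, there are 84 complete orderings.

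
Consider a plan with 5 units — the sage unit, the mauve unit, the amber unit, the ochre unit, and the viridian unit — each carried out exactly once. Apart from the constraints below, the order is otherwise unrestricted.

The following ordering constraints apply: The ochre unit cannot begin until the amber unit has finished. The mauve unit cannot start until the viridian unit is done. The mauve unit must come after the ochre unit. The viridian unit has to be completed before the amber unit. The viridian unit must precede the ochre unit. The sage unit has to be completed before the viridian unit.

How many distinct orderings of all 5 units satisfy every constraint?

1

The sage unit is the only unit with nothing required before it, so every ordering starts there.
Continuing from there, at each step only one unit has all its prerequisites placed, so the ordering is fully determined — there is exactly 1.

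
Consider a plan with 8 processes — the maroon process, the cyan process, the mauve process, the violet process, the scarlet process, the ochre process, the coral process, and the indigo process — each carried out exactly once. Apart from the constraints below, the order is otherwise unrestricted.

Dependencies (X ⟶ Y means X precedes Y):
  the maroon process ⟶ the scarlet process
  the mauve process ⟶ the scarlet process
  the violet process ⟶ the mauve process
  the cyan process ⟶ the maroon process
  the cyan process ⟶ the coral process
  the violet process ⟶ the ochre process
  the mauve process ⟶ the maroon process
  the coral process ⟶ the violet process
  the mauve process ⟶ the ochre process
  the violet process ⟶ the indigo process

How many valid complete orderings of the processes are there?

15

Only the cyan process has no prerequisites, so it must go first.
Counting all ways to extend the partial order to a total order gives 15.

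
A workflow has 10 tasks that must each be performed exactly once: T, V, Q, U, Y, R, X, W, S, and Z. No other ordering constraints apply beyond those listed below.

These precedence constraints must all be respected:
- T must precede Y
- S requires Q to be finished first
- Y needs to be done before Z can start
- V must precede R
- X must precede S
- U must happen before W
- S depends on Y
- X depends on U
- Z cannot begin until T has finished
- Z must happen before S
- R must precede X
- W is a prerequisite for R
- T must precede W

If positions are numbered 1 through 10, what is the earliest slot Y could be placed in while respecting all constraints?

2

The only task forced before Y (directly or transitively) is T.
With 1 mandatory predecessor, the earliest Y can sit is position 1+1 = 2, and placing just that one first achieves it.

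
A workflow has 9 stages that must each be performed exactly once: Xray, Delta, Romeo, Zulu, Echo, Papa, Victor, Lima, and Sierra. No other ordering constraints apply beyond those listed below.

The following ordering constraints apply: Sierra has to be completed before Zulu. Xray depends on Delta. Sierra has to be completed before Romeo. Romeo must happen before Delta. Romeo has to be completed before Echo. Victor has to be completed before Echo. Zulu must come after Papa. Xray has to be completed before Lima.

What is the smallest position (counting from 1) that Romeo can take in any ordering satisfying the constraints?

2

The only stage forced before Romeo (directly or transitively) is Sierra.
With 1 mandatory predecessor, the earliest Romeo can sit is position 1+1 = 2, and placing just that one first achieves it.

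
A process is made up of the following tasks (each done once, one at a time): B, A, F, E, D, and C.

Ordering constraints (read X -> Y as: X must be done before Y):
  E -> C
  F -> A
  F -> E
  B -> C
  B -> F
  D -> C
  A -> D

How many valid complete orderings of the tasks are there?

B is the only task with nothing required before it, so every ordering starts there.
Enumerating by repeatedly choosing an available task (one whose prerequisites are all placed) gives 3 distinct complete orderings.

3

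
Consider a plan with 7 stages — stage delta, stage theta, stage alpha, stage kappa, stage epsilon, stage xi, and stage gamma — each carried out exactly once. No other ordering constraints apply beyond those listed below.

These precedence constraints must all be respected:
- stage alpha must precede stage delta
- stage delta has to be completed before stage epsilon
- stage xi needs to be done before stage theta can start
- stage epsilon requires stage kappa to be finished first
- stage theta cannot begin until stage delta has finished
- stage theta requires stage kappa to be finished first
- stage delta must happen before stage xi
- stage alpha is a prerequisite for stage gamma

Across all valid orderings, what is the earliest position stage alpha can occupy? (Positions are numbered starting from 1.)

No constraint forces any other stage before stage alpha, so it can be placed first.

1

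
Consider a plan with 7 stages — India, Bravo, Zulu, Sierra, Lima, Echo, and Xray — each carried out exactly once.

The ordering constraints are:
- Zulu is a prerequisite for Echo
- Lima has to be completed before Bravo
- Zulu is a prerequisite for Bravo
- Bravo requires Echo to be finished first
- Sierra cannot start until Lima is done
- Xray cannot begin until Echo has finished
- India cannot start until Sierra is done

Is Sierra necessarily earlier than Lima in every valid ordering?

The constraints actually force Lima before Sierra (via Lima → Sierra), not the other way around.
So Sierra does not have to come before Lima — it cannot.

No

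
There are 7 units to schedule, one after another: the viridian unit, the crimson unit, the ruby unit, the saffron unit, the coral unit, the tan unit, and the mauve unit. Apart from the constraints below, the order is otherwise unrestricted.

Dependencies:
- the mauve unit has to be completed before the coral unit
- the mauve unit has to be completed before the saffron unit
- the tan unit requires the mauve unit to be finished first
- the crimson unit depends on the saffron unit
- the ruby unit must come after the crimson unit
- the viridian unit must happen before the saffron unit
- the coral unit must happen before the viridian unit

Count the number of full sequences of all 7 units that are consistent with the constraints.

Only the mauve unit has no prerequisites, so it must go first.
Systematically extending each partial ordering one unit at a time and counting, there are 6 complete orderings.

6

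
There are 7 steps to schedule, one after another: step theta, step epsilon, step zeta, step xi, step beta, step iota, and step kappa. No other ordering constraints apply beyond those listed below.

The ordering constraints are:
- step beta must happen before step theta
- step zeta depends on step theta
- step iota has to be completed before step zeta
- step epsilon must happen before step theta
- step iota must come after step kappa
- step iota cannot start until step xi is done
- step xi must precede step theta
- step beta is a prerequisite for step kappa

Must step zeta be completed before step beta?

No

The constraints actually force step beta before step zeta (via step beta → step theta → step zeta), not the other way around.
So step zeta never precedes step beta.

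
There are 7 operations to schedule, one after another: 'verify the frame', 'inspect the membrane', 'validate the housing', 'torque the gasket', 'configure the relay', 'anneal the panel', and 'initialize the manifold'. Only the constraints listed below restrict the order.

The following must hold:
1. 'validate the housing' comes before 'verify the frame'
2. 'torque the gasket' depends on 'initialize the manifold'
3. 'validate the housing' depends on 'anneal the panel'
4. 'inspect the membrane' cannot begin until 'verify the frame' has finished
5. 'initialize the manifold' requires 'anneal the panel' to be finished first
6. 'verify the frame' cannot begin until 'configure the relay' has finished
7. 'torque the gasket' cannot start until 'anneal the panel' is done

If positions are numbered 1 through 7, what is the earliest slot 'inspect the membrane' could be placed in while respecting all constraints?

5

Every operation that must precede 'inspect the membrane' has to come before it. Tracing all chains that end at 'inspect the membrane', those operations are: 'verify the frame', 'validate the housing', 'configure the relay', 'anneal the panel' — 4 in total.
With 4 mandatory predecessors, the earliest 'inspect the membrane' can sit is position 4+1 = 5, and placing just those 4 first achieves it.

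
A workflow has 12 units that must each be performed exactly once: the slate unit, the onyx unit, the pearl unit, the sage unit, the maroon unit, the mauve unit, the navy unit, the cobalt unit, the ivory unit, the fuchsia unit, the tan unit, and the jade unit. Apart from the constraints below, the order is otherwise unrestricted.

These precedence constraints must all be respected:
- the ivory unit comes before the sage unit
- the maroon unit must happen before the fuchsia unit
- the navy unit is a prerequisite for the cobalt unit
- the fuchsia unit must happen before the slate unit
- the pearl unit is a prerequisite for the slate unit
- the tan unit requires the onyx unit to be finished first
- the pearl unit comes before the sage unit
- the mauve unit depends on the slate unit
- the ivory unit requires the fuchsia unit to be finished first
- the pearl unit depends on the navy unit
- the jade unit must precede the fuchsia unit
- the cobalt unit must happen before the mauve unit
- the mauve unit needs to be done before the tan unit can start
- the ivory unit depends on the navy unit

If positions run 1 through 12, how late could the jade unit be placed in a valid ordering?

The units that are forced after the jade unit, directly or by a chain of constraints, are the slate unit, the sage unit, the mauve unit, the ivory unit, the fuchsia unit, the tan unit. That's 6 units.
With 6 mandatory successors out of 12 units total, the latest slot for the jade unit is 12−6 = 6, and it's reachable by doing all non-successors before the jade unit.

6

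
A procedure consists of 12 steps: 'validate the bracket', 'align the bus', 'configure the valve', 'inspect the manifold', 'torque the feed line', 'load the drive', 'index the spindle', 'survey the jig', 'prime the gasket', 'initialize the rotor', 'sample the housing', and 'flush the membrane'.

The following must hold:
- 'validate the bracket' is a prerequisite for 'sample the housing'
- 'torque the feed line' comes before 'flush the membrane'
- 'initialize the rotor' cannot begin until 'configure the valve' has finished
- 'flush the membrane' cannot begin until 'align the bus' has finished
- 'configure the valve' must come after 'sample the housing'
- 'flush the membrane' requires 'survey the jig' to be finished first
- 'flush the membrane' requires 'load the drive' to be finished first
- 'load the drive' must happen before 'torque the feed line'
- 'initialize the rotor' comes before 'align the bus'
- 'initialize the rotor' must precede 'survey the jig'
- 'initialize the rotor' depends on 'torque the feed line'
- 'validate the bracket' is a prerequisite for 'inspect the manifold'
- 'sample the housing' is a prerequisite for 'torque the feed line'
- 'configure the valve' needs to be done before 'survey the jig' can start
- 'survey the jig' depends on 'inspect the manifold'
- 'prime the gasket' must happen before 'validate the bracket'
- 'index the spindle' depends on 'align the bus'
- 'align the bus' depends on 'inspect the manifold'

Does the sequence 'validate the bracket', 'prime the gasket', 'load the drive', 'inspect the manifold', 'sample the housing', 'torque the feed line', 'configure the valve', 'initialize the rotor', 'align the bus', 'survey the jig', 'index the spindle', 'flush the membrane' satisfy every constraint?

Here 'prime the gasket' comes after 'validate the bracket'.
That contradicts the constraint that 'prime the gasket' must precede 'validate the bracket'.

No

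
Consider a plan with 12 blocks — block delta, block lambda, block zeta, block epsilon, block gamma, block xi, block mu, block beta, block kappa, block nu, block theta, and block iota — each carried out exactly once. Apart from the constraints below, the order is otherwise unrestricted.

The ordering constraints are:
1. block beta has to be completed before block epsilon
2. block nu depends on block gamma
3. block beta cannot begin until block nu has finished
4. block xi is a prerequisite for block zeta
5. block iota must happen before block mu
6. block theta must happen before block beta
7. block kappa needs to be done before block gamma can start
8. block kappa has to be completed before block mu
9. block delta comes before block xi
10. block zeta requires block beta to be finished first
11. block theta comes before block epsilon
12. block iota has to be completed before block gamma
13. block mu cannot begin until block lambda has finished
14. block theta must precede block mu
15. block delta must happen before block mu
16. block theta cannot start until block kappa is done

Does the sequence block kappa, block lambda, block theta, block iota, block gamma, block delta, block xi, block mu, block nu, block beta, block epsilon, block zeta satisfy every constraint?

Going through the constraints one by one, each required predecessor appears earlier in the sequence than its dependent — e.g. block theta (position 3) is before block epsilon (position 11), as required.

Yes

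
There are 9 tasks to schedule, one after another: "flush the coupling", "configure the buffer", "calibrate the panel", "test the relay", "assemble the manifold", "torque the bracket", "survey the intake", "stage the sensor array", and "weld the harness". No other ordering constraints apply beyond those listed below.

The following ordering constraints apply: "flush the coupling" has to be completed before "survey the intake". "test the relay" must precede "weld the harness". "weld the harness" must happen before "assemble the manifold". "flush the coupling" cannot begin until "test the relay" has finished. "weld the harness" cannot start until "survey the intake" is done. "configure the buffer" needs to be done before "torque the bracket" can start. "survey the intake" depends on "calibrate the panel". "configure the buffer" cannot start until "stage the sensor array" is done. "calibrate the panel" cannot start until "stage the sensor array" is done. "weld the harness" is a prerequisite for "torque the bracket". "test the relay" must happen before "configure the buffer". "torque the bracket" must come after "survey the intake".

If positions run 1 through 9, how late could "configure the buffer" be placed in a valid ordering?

8

The only task forced after "configure the buffer" (directly or by a chain) is "torque the bracket".
With 1 mandatory successor out of 9 tasks total, the latest slot for "configure the buffer" is 9−1 = 8, and it's reachable by doing all non-successors before "configure the buffer".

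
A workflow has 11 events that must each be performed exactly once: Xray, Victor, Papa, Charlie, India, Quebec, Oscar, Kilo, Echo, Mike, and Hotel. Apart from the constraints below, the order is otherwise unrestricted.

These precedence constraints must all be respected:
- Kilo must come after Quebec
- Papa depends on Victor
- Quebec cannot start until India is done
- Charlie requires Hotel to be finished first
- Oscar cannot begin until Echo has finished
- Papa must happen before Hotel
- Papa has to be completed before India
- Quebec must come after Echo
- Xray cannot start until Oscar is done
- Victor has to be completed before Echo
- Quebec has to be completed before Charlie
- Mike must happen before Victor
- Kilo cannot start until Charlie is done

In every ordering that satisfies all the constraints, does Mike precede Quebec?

Yes

Chaining the stated constraints: Mike → Victor → Echo → Quebec.
That forces Mike before Quebec in every valid schedule.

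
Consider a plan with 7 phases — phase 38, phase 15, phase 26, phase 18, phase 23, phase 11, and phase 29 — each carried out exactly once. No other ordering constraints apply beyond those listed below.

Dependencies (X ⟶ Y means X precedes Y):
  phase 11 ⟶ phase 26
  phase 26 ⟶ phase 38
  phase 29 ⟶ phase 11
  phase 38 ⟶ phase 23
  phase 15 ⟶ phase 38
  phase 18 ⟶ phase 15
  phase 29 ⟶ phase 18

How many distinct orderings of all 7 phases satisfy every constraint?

6

Phase 29 is the only phase with nothing required before it, so every ordering starts there.
Enumerating by repeatedly choosing an available phase (one whose prerequisites are all placed) gives 6 distinct complete orderings.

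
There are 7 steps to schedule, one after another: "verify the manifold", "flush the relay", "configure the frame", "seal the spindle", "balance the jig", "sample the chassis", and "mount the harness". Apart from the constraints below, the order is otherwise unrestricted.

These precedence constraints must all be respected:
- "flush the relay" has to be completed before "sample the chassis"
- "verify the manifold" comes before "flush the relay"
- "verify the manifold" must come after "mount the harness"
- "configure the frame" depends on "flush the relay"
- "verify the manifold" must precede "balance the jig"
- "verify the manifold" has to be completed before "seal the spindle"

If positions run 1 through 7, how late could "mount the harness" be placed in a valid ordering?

The steps that are forced after "mount the harness", directly or by a chain of constraints, are "verify the manifold", "flush the relay", "configure the frame", "seal the spindle", "balance the jig", "sample the chassis". That's 6 steps.
With 6 mandatory successors out of 7 steps total, the latest slot for "mount the harness" is 7−6 = 1, and it's reachable by doing all non-successors before "mount the harness".

1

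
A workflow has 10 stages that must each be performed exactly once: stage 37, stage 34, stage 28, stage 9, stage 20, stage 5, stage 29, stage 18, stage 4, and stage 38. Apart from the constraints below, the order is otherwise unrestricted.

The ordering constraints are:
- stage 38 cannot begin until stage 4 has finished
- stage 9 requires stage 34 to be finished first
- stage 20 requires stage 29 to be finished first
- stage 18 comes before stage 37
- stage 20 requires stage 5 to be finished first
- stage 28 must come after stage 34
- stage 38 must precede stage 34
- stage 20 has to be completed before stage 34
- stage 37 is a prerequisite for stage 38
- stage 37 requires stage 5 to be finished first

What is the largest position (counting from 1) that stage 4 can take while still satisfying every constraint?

6

Following every chain forward from stage 4, the stages that must come later are stage 34, stage 28, stage 9, stage 38 — 4 of them.
With 4 mandatory successors out of 10 stages total, the latest slot for stage 4 is 10−4 = 6, and it's reachable by doing all non-successors before stage 4.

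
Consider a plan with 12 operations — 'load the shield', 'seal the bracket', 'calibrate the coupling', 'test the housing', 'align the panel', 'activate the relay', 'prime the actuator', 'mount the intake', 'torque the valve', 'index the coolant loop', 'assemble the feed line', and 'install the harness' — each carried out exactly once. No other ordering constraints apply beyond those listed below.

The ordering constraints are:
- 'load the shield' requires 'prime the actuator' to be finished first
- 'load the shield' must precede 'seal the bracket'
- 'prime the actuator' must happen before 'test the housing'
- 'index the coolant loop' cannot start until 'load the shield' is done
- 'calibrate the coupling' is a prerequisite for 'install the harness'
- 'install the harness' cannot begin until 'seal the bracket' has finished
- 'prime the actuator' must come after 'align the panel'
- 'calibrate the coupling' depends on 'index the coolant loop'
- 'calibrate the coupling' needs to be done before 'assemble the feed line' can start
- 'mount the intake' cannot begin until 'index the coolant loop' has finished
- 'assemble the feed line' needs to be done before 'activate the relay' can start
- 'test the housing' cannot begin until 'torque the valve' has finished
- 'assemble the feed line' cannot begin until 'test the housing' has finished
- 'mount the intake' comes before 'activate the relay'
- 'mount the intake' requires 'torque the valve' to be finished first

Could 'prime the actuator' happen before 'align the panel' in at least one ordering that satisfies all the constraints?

The constraints give a chain 'align the panel' → 'prime the actuator', which forces 'align the panel' before 'prime the actuator'.
So no valid ordering can have 'prime the actuator' before 'align the panel'.

No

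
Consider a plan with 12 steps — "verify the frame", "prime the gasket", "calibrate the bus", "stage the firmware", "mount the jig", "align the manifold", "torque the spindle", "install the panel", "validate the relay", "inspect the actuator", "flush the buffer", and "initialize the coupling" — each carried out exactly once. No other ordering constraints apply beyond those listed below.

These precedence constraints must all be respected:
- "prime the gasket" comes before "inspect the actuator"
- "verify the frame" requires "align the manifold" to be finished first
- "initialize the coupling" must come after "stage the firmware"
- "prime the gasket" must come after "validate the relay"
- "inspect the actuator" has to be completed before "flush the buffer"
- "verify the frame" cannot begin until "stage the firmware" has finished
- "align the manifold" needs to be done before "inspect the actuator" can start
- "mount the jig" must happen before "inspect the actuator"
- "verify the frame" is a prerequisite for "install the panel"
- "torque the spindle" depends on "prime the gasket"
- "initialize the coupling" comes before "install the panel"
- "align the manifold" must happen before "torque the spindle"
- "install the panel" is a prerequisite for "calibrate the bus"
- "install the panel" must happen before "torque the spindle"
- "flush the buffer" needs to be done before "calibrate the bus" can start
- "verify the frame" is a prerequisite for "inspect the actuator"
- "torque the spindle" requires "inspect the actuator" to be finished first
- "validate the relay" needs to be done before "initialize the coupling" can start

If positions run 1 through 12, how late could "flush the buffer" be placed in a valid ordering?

The only step forced after "flush the buffer" (directly or by a chain) is "calibrate the bus".
So at least 1 step follows "flush the buffer", putting "flush the buffer" no later than position 11. That position is achievable by scheduling everything else first.

11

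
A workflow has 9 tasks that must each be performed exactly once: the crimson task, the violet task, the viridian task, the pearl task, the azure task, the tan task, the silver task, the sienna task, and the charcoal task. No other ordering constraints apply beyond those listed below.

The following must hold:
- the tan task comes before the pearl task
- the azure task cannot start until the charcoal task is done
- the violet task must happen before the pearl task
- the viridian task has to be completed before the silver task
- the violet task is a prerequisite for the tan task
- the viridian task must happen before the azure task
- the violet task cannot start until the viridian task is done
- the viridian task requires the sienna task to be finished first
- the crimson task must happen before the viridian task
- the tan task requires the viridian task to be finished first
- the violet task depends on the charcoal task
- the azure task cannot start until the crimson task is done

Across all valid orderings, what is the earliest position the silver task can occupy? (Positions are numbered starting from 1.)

4

The tasks that are forced before the silver task, directly or transitively, are the crimson task, the viridian task, the sienna task. That's 3 tasks.
So at minimum 3 tasks come before the silver task, putting the silver task no earlier than position 4. That position is achievable by scheduling exactly those predecessors first.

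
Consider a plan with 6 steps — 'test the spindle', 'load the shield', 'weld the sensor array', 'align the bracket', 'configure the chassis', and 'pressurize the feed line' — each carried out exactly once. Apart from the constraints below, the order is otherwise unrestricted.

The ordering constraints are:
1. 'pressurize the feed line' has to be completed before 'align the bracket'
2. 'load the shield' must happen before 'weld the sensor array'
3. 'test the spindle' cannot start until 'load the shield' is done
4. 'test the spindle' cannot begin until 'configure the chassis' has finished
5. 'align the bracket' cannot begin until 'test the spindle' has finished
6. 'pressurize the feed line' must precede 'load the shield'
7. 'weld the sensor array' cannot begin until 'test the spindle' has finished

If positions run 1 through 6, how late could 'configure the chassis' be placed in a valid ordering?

Following every chain forward from 'configure the chassis', the steps that must come later are 'test the spindle', 'weld the sensor array', 'align the bracket' — 3 of them.
With 3 mandatory successors out of 6 steps total, the latest slot for 'configure the chassis' is 6−3 = 3, and it's reachable by doing all non-successors before 'configure the chassis'.

3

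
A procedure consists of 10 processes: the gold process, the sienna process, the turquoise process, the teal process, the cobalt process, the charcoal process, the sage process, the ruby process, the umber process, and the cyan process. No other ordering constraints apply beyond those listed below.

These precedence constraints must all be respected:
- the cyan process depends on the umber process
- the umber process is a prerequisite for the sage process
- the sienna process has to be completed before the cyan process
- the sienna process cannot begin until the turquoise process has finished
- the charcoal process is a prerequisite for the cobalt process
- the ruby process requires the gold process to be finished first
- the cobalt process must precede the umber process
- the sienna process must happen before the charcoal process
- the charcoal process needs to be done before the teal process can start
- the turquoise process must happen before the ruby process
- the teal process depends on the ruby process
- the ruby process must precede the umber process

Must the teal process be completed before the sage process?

No

No chain of constraints connects the teal process to the sage process in either direction.
There exist valid orderings with the sage process before the teal process, so the teal process is not required to come first.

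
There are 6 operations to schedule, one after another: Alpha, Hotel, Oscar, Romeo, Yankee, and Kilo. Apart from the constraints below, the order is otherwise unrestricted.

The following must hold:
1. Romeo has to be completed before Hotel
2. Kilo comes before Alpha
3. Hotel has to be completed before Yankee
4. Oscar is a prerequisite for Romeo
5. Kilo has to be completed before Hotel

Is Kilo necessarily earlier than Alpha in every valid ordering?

Tracing the constraints gives a chain: Kilo → Alpha.
That forces Kilo before Alpha in every valid schedule.

Yes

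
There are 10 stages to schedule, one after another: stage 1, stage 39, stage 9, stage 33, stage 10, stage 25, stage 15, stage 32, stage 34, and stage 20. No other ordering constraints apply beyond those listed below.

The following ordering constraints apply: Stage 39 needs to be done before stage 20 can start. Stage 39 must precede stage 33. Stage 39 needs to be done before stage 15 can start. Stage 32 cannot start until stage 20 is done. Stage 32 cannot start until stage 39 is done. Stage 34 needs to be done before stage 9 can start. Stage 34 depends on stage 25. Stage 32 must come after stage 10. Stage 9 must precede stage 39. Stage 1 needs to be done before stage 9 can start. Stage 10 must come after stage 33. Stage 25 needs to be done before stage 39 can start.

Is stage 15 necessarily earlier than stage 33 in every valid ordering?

Stage 15 and stage 33 are not related by any chain of constraints.
So stage 15 can come before stage 33 or after — it is not forced.

No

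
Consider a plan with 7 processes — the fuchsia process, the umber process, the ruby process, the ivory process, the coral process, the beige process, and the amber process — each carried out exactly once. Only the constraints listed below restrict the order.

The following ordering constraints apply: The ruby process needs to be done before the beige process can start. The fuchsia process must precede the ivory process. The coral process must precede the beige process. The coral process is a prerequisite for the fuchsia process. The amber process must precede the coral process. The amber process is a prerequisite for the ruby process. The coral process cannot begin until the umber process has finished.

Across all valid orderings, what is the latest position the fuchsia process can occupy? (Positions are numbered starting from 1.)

The only process forced after the fuchsia process (directly or by a chain) is the ivory process.
So at least 1 process follows the fuchsia process, putting the fuchsia process no later than position 6. That position is achievable by scheduling everything else first.

6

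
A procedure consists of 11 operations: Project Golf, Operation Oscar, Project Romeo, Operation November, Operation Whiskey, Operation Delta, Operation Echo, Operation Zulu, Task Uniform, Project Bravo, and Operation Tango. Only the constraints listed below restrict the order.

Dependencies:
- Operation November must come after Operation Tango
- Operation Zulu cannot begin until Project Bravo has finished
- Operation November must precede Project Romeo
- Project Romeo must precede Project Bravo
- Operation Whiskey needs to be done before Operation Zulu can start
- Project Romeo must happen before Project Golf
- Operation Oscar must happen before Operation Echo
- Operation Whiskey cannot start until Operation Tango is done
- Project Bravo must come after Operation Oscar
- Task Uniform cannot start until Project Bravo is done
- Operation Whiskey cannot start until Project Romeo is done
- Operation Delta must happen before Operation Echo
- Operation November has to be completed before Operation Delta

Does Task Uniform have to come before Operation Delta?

Task Uniform and Operation Delta are not related by any chain of constraints.
There exist valid orderings with Operation Delta before Task Uniform, so Task Uniform is not required to come first.

No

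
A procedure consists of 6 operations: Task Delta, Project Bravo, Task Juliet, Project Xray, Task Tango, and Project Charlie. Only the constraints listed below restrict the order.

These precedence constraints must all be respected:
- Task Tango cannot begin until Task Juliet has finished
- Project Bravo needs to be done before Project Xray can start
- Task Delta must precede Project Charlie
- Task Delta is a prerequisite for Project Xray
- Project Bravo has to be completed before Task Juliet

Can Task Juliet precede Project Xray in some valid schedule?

The constraints leave Task Juliet and Project Xray unordered relative to each other; nothing requires Project Xray earlier.
So a valid ordering placing Task Juliet earlier than Project Xray exists.

Yes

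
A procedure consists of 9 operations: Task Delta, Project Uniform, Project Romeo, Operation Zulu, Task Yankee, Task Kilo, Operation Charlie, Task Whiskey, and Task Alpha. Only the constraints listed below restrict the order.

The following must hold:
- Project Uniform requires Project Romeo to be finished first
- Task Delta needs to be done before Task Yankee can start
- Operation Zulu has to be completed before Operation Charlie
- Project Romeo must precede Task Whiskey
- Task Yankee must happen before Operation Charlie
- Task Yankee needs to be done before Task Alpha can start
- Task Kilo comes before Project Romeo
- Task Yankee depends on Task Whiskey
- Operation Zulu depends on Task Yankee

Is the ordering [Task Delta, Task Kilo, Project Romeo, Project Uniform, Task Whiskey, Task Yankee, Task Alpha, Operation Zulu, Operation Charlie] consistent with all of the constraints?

Yes

Going through the constraints one by one, each required predecessor appears earlier in the sequence than its dependent — e.g. Task Delta (position 1) is before Task Yankee (position 6), as required.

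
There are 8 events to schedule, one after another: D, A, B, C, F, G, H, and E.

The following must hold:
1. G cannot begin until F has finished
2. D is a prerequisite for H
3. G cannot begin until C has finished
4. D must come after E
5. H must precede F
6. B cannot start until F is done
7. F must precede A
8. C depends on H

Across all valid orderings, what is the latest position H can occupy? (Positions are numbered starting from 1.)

3

Following every chain forward from H, the events that must come later are A, B, C, F, G — 5 of them.
So at least 5 events follow H, putting H no later than position 3. That position is achievable by scheduling everything else first.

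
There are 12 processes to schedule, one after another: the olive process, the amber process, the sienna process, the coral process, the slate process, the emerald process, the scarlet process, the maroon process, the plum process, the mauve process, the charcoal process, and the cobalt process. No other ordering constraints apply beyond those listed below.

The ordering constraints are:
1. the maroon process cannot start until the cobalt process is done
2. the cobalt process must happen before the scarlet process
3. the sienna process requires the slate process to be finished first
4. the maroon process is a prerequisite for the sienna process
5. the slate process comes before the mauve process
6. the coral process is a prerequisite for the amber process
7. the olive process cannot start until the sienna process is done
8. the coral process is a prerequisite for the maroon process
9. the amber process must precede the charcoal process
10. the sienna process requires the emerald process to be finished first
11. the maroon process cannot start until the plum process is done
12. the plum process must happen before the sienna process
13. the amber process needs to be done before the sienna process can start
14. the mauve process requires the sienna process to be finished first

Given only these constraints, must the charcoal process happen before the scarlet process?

No

No chain of constraints connects the charcoal process to the scarlet process in either direction.
A valid ordering placing the scarlet process before the charcoal process exists, so the answer is no.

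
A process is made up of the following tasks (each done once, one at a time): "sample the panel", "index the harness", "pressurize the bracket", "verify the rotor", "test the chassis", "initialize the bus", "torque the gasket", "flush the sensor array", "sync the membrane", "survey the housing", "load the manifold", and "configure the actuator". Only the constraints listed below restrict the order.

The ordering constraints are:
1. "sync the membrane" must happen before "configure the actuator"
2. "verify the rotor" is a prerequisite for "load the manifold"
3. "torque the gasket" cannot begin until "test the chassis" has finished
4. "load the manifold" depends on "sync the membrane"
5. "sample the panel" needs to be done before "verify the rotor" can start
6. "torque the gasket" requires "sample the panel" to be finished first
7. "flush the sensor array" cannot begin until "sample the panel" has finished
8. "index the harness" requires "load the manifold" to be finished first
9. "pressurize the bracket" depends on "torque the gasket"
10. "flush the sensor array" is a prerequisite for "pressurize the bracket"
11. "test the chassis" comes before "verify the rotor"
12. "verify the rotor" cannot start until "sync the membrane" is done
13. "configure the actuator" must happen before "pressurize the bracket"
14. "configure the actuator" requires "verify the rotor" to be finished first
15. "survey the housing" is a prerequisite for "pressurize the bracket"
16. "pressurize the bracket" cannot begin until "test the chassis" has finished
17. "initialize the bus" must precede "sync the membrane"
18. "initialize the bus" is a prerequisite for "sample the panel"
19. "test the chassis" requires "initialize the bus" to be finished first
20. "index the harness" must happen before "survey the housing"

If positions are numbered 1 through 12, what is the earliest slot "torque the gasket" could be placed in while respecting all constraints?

Every task that must precede "torque the gasket" has to come before it. Tracing all chains that end at "torque the gasket", those tasks are: "sample the panel", "test the chassis", "initialize the bus" — 3 in total.
So at minimum 3 tasks come before "torque the gasket", putting "torque the gasket" no earlier than position 4. That position is achievable by scheduling exactly those predecessors first.

4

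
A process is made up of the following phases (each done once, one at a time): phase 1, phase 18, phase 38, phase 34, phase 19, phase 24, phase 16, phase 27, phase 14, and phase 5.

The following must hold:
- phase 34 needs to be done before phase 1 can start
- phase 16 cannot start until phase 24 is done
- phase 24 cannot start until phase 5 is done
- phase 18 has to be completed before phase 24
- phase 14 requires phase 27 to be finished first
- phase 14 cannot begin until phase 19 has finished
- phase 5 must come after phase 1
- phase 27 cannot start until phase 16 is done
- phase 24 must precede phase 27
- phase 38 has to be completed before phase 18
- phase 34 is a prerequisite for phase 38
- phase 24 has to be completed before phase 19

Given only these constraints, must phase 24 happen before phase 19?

Yes

Tracing the constraints gives a chain: phase 24 → phase 19.
So phase 24 must precede phase 19 in any valid ordering.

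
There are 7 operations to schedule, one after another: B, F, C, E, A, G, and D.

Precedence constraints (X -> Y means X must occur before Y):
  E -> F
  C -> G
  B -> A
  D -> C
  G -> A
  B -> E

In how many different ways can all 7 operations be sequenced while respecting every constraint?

2 operations have no prerequisites (B, D), so any of them could come first.
Counting all ways to extend the partial order to a total order gives 34.

34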